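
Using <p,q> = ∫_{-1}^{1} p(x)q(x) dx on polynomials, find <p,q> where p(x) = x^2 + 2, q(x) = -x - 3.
<p,q> = -14

Expand the product: p(x)·q(x) = -x^3 - 3*x^2 - 2*x - 6.
∫_{-1}^{1} of each monomial x^k gives [2/(k+1) if k even, 0 if k odd]. Integrating term-by-term (or equivalently evaluating the antiderivative F(x) = -x^4/4 - x^3 - x^2 - 6*x at the endpoints):
  F(1) − F(−1) = -33/4 − (23/4) = -14.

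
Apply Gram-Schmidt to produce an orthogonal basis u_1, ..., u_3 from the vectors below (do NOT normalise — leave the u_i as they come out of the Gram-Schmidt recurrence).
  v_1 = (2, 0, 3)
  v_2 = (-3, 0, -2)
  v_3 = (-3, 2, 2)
Orthogonal basis:
  u_1 = (2, 0, 3)
  u_2 = (-15/13, 0, 10/13)
  u_3 = (0, 2, 0)

Apply the Gram-Schmidt recurrence
  u_1 = v_1
  u_i = v_i − Σ_{j<i} ((v_i · u_j) / (u_j · u_j)) · u_j.

Step by step this gives:
  u_1 = (2, 0, 3)
  u_2 = (-15/13, 0, 10/13)
  u_3 = (0, 2, 0)

Orthogonality check:
  u_2 · u_1 = 0 (should be 0)
  u_3 · u_1 = 0 (should be 0)
  u_3 · u_2 = 0 (should be 0)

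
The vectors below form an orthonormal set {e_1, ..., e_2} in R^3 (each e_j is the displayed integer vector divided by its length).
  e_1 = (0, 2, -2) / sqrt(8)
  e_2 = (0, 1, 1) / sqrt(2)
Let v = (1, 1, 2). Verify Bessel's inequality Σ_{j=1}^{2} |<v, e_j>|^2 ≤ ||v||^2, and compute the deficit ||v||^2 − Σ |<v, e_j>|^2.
Σ |<v, e_j>|^2 = 5; ||v||^2 = 6; deficit = 1

Write each e_j = u_j / sqrt(<u_j, u_j>) where u_j is the displayed integer vector. Then <v, e_j> = <v, u_j> / sqrt(<u_j, u_j>), so |<v, e_j>|^2 = <v, u_j>^2 / <u_j, u_j>.
Coefficients: <v, e_1> = -2/sqrt(8), <v, e_2> = 3/sqrt(2).
Square and sum: Σ |<v, e_j>|^2 = 5.
Compute ||v||^2 = v·v = 6.
Deficit = 6 − 5 = 1 ≥ 0, confirming Bessel's inequality. (The deficit equals ||v − Σ <v,e_j> e_j||^2, the squared distance from v to span{e_j}.)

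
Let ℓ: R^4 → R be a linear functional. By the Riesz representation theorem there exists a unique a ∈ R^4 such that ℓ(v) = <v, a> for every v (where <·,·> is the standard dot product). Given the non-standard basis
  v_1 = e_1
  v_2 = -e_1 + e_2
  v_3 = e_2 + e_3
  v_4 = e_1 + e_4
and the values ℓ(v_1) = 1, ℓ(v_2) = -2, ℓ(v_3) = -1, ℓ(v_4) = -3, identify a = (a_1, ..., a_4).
a = (1, -1, 0, -4)

Write a = (a_1, ..., a_4) in the standard basis. For each basis vector v_i, ℓ(v_i) = <v_i, a> is a linear equation in the a_j's. Collect the n equations into a matrix system V a = ℓ, where row i of V is v_i (expressed in the standard basis). Since V is invertible (lower-triangular with 1s on the diagonal, up to permutation), solve by back-substitution:
  V =
[[1, 0, 0, 0],
 [-1, 1, 0, 0],
 [0, 1, 1, 0],
 [1, 0, 0, 1]]
  V a = (1, -2, -1, -3)
Solving gives a = (1, -1, 0, -4).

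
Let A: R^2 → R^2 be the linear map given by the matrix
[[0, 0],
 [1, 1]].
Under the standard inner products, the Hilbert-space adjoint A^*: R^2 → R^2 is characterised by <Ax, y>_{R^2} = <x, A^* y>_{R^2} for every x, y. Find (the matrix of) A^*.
A^* = A^T =
[[0, 1],
 [0, 1]]

For real matrices with standard dot products, the defining identity <Ax, y> = <x, A^* y> gives (Ax)^T y = x^T (A^*) y, i.e. x^T A^T y = x^T (A^*) y. Since this holds for all x, y, we must have A^* = A^T. Therefore
A^* =
[[0, 1],
 [0, 1]].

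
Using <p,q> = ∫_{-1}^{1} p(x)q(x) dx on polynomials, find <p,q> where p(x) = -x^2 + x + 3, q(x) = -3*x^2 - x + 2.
<p,q> = 26/5

Expand the product: p(x)·q(x) = 3*x^4 - 2*x^3 - 12*x^2 - x + 6.
∫_{-1}^{1} of each monomial x^k gives [2/(k+1) if k even, 0 if k odd]. Integrating term-by-term (or equivalently evaluating the antiderivative F(x) = 3*x^5/5 - x^4/2 - 4*x^3 - x^2/2 + 6*x at the endpoints):
  F(1) − F(−1) = 8/5 − (-18/5) = 26/5.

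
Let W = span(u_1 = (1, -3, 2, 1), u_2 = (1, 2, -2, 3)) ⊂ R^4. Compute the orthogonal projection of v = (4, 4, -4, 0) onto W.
proj_W(v) = (2/13, 152/39, -124/39, 74/39)

Set up U = [u_1 | ... | u_2] ∈ R^(4×2). The projector onto W = col(U) is P = U (U^T U)^(-1) U^T.
Compute U^T U =
  [15, -6]
  [-6, 18],
and U^T v = (-16, 20).
Solve U^T U · c = U^T v for the coefficients: c = (-28/39, 34/39). The projection is proj_W(v) = U c.
Check: (v - proj_W(v)) · u_1 = 0  (should be 0).
Check: (v - proj_W(v)) · u_2 = 0  (should be 0).
Result: proj_W(v) = (2/13, 152/39, -124/39, 74/39).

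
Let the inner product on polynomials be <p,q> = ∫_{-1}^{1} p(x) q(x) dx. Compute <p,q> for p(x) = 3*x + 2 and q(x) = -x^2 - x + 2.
<p,q> = 14/3

Expand the product: p(x)·q(x) = -3*x^3 - 5*x^2 + 4*x + 4.
∫_{-1}^{1} of each monomial x^k gives [2/(k+1) if k even, 0 if k odd]. Integrating term-by-term (or equivalently evaluating the antiderivative F(x) = -3*x^4/4 - 5*x^3/3 + 2*x^2 + 4*x at the endpoints):
  F(1) − F(−1) = 43/12 − (-13/12) = 14/3.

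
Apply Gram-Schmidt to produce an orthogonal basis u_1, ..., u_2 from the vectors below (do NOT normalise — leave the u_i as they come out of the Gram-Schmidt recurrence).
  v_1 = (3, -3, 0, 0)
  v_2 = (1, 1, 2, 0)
Orthogonal basis:
  u_1 = (3, -3, 0, 0)
  u_2 = (1, 1, 2, 0)

Apply the Gram-Schmidt recurrence
  u_1 = v_1
  u_i = v_i − Σ_{j<i} ((v_i · u_j) / (u_j · u_j)) · u_j.

Step by step this gives:
  u_1 = (3, -3, 0, 0)
  u_2 = (1, 1, 2, 0)

Orthogonality check:
  u_2 · u_1 = 0 (should be 0)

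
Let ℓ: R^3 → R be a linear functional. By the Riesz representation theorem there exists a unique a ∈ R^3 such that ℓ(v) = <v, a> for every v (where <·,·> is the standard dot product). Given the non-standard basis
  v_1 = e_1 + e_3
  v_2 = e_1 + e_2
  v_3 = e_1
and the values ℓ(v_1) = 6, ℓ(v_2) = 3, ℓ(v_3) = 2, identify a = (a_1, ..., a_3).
a = (2, 1, 4)

Write a = (a_1, ..., a_3) in the standard basis. For each basis vector v_i, ℓ(v_i) = <v_i, a> is a linear equation in the a_j's. Collect the n equations into a matrix system V a = ℓ, where row i of V is v_i (expressed in the standard basis). Since V is invertible (lower-triangular with 1s on the diagonal, up to permutation), solve by back-substitution:
  V =
[[1, 0, 1],
 [1, 1, 0],
 [1, 0, 0]]
  V a = (6, 3, 2)
Solving gives a = (2, 1, 4).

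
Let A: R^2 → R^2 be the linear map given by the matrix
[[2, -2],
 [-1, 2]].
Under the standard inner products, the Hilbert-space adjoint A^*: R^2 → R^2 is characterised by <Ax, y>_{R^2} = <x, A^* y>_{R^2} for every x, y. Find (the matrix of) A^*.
A^* = A^T =
[[2, -1],
 [-2, 2]]

For real matrices with standard dot products, the defining identity <Ax, y> = <x, A^* y> gives (Ax)^T y = x^T (A^*) y, i.e. x^T A^T y = x^T (A^*) y. Since this holds for all x, y, we must have A^* = A^T. Therefore
A^* =
[[2, -1],
 [-2, 2]].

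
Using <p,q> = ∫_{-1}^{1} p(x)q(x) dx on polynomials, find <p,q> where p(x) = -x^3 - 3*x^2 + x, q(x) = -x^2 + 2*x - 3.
<p,q> = 116/15

Expand the product: p(x)·q(x) = x^5 + x^4 - 4*x^3 + 11*x^2 - 3*x.
∫_{-1}^{1} of each monomial x^k gives [2/(k+1) if k even, 0 if k odd]. Integrating term-by-term (or equivalently evaluating the antiderivative F(x) = x^6/6 + x^5/5 - x^4 + 11*x^3/3 - 3*x^2/2 at the endpoints):
  F(1) − F(−1) = 23/15 − (-31/5) = 116/15.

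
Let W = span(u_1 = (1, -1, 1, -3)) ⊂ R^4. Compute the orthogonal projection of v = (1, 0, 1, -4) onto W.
proj_W(v) = (7/6, -7/6, 7/6, -7/2)

Set up U = [u_1 | ... | u_1] ∈ R^(4×1). The projector onto W = col(U) is P = U (U^T U)^(-1) U^T.
Compute U^T U =
  [12],
and U^T v = (14).
Solve U^T U · c = U^T v for the coefficients: c = (7/6). The projection is proj_W(v) = U c.
Check: (v - proj_W(v)) · u_1 = 0  (should be 0).
Result: proj_W(v) = (7/6, -7/6, 7/6, -7/2).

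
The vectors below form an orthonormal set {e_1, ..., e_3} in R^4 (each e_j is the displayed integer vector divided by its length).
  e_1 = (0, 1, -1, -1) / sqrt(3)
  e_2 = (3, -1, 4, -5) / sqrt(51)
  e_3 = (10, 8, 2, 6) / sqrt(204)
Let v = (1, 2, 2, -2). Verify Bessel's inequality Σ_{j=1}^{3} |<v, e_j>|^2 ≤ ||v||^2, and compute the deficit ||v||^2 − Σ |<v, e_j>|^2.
Σ |<v, e_j>|^2 = 10; ||v||^2 = 13; deficit = 3

Write each e_j = u_j / sqrt(<u_j, u_j>) where u_j is the displayed integer vector. Then <v, e_j> = <v, u_j> / sqrt(<u_j, u_j>), so |<v, e_j>|^2 = <v, u_j>^2 / <u_j, u_j>.
Coefficients: <v, e_1> = 2/sqrt(3), <v, e_2> = 19/sqrt(51), <v, e_3> = 18/sqrt(204).
Square and sum: Σ |<v, e_j>|^2 = 10.
Compute ||v||^2 = v·v = 13.
Deficit = 13 − 10 = 3 ≥ 0, confirming Bessel's inequality. (The deficit equals ||v − Σ <v,e_j> e_j||^2, the squared distance from v to span{e_j}.)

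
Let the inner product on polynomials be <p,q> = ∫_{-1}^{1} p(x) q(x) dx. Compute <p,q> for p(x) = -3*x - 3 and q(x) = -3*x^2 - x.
<p,q> = 8

Expand the product: p(x)·q(x) = 9*x^3 + 12*x^2 + 3*x.
∫_{-1}^{1} of each monomial x^k gives [2/(k+1) if k even, 0 if k odd]. Integrating term-by-term (or equivalently evaluating the antiderivative F(x) = 9*x^4/4 + 4*x^3 + 3*x^2/2 at the endpoints):
  F(1) − F(−1) = 31/4 − (-1/4) = 8.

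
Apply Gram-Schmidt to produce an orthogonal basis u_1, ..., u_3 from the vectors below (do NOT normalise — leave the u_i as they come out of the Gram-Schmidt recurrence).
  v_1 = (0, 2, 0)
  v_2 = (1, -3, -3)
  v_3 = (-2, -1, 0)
Orthogonal basis:
  u_1 = (0, 2, 0)
  u_2 = (1, 0, -3)
  u_3 = (-9/5, 0, -3/5)

Apply the Gram-Schmidt recurrence
  u_1 = v_1
  u_i = v_i − Σ_{j<i} ((v_i · u_j) / (u_j · u_j)) · u_j.

Step by step this gives:
  u_1 = (0, 2, 0)
  u_2 = (1, 0, -3)
  u_3 = (-9/5, 0, -3/5)

Orthogonality check:
  u_2 · u_1 = 0 (should be 0)
  u_3 · u_1 = 0 (should be 0)
  u_3 · u_2 = 0 (should be 0)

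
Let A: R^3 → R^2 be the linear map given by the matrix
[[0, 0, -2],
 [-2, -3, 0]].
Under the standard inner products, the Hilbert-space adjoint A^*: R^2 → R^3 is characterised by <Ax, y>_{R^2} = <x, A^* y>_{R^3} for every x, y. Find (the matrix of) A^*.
A^* = A^T =
[[0, -2],
 [0, -3],
 [-2, 0]]

For real matrices with standard dot products, the defining identity <Ax, y> = <x, A^* y> gives (Ax)^T y = x^T (A^*) y, i.e. x^T A^T y = x^T (A^*) y. Since this holds for all x, y, we must have A^* = A^T. Therefore
A^* =
[[0, -2],
 [0, -3],
 [-2, 0]].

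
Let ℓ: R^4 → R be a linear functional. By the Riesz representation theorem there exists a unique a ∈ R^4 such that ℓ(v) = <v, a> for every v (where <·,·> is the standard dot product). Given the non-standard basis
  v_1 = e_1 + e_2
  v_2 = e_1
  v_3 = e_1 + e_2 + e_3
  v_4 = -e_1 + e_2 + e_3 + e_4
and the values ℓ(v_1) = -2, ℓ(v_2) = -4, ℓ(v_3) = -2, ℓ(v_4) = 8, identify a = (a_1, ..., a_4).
a = (-4, 2, 0, 2)

Write a = (a_1, ..., a_4) in the standard basis. For each basis vector v_i, ℓ(v_i) = <v_i, a> is a linear equation in the a_j's. Collect the n equations into a matrix system V a = ℓ, where row i of V is v_i (expressed in the standard basis). Since V is invertible (lower-triangular with 1s on the diagonal, up to permutation), solve by back-substitution:
  V =
[[1, 1, 0, 0],
 [1, 0, 0, 0],
 [1, 1, 1, 0],
 [-1, 1, 1, 1]]
  V a = (-2, -4, -2, 8)
Solving gives a = (-4, 2, 0, 2).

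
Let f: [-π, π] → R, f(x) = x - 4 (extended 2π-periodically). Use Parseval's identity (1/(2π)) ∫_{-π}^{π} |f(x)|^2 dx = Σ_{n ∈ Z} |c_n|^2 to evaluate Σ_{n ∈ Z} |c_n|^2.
Σ |c_n|^2 = π^2/3 + 16

Expand and integrate term by term over [-π, π]:
  ∫ (x)^2 dx = 1·(2π^3/3); ∫ 2·1·(-4)·x dx = 0 (odd integrand); ∫ (-4)^2 dx = 16·2π.
So (1/(2π)) ∫_{-π}^{π} (x - 4)^2 dx = 1π^2/3 + 16 = π^2/3 + 16.
Parseval ⇒ Σ |c_n|^2 = π^2/3 + 16.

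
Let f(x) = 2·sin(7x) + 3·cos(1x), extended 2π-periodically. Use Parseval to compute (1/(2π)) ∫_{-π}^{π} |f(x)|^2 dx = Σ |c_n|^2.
Σ |c_n|^2 = 13/2

Expand |f|^2 and use orthogonality of {sin(nx), cos(mx)} on [-π, π]:
  ∫_{-π}^{π} sin(nx)^2 dx = π, ∫ cos(mx)^2 dx = π, and cross terms integrate to 0.
So ∫_{-π}^{π} f(x)^2 dx = 2^2 · π + 3^2 · π = (4 + 9)π.
Divide by 2π: (4 + 9)/2 = 13/2.
By Parseval, this equals Σ |c_n|^2.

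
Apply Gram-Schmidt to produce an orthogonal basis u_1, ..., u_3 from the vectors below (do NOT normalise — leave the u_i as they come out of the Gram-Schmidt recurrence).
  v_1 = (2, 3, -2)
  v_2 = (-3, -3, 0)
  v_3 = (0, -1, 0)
Orthogonal basis:
  u_1 = (2, 3, -2)
  u_2 = (-21/17, -6/17, -30/17)
  u_3 = (4/9, -4/9, -2/9)

Apply the Gram-Schmidt recurrence
  u_1 = v_1
  u_i = v_i − Σ_{j<i} ((v_i · u_j) / (u_j · u_j)) · u_j.

Step by step this gives:
  u_1 = (2, 3, -2)
  u_2 = (-21/17, -6/17, -30/17)
  u_3 = (4/9, -4/9, -2/9)

Orthogonality check:
  u_2 · u_1 = 0 (should be 0)
  u_3 · u_1 = 0 (should be 0)
  u_3 · u_2 = 0 (should be 0)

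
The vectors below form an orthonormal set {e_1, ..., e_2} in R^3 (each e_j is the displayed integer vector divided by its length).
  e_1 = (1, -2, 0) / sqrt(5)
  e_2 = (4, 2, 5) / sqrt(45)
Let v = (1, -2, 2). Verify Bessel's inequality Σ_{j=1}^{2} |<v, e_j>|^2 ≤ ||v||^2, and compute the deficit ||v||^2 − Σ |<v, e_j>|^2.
Σ |<v, e_j>|^2 = 65/9; ||v||^2 = 9; deficit = 16/9

Write each e_j = u_j / sqrt(<u_j, u_j>) where u_j is the displayed integer vector. Then <v, e_j> = <v, u_j> / sqrt(<u_j, u_j>), so |<v, e_j>|^2 = <v, u_j>^2 / <u_j, u_j>.
Coefficients: <v, e_1> = 5/sqrt(5), <v, e_2> = 10/sqrt(45).
Square and sum: Σ |<v, e_j>|^2 = 65/9.
Compute ||v||^2 = v·v = 9.
Deficit = 9 − 65/9 = 16/9 ≥ 0, confirming Bessel's inequality. (The deficit equals ||v − Σ <v,e_j> e_j||^2, the squared distance from v to span{e_j}.)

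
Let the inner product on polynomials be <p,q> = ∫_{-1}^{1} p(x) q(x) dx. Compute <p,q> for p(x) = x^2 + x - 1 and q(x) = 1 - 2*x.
<p,q> = -8/3

Expand the product: p(x)·q(x) = -2*x^3 - x^2 + 3*x - 1.
∫_{-1}^{1} of each monomial x^k gives [2/(k+1) if k even, 0 if k odd]. Integrating term-by-term (or equivalently evaluating the antiderivative F(x) = -x^4/2 - x^3/3 + 3*x^2/2 - x at the endpoints):
  F(1) − F(−1) = -1/3 − (7/3) = -8/3.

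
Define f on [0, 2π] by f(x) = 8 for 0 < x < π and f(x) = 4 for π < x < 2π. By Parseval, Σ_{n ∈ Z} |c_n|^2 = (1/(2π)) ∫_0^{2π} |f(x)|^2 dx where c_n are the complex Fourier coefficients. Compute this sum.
Σ |c_n|^2 = 40

Parseval equates the L^2 energy of f (normalised by 1/(2π)) with the ℓ^2 sum of its Fourier coefficients: (1/(2π)) ∫_0^{2π} |f|^2 = Σ |c_n|^2.
Compute the left side: (1/(2π)) [∫_0^π 8^2 dx + ∫_π^{2π} 4^2 dx] = (1/(2π)) · (64π + 16π) = (64 + 16)/2 = 40.
So Σ_{n ∈ Z} |c_n|^2 = 40.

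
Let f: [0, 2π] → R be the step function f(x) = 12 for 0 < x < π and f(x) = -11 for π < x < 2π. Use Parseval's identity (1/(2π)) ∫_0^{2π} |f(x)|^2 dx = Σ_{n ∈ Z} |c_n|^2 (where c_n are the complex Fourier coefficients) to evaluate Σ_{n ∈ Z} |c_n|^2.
Σ |c_n|^2 = 265/2

Parseval equates the L^2 energy of f (normalised by 1/(2π)) with the ℓ^2 sum of its Fourier coefficients: (1/(2π)) ∫_0^{2π} |f|^2 = Σ |c_n|^2.
Compute the left side: (1/(2π)) [∫_0^π 12^2 dx + ∫_π^{2π} (-11)^2 dx] = (1/(2π)) · (144π + 121π) = (144 + 121)/2 = 265/2.
So Σ_{n ∈ Z} |c_n|^2 = 265/2.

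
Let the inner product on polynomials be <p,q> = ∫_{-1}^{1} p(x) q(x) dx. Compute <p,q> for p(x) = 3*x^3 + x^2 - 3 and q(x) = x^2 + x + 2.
<p,q> = -166/15

Expand the product: p(x)·q(x) = 3*x^5 + 4*x^4 + 7*x^3 - x^2 - 3*x - 6.
∫_{-1}^{1} of each monomial x^k gives [2/(k+1) if k even, 0 if k odd]. Integrating term-by-term (or equivalently evaluating the antiderivative F(x) = x^6/2 + 4*x^5/5 + 7*x^4/4 - x^3/3 - 3*x^2/2 - 6*x at the endpoints):
  F(1) − F(−1) = -287/60 − (377/60) = -166/15.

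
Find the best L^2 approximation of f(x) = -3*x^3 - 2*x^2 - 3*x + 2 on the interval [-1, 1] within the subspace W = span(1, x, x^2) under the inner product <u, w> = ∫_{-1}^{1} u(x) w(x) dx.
g(x) = -2*x^2 - 24*x/5 + 2

The best approximation g ∈ W is the orthogonal projection of f onto W. Writing g = a_0 + a_1 x + a_2 x^2, the coefficients solve the normal equations G · a = b where
  G_{ij} = <φ_i, φ_j> and b_i = <f, φ_i>, with φ_0 = 1, φ_1 = x, φ_2 = x^2.
G =
  [2, 0, 2/3]
  [0, 2/3, 0]
  [2/3, 0, 2/5],
b = (8/3, -16/5, 8/15).
Solving gives a_0 = 2, a_1 = -24/5, a_2 = -2, so
  g(x) = -2*x^2 - 24*x/5 + 2.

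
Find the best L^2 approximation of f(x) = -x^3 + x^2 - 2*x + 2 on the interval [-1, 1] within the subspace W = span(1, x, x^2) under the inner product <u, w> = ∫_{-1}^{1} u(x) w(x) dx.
g(x) = x^2 - 13*x/5 + 2

The best approximation g ∈ W is the orthogonal projection of f onto W. Writing g = a_0 + a_1 x + a_2 x^2, the coefficients solve the normal equations G · a = b where
  G_{ij} = <φ_i, φ_j> and b_i = <f, φ_i>, with φ_0 = 1, φ_1 = x, φ_2 = x^2.
G =
  [2, 0, 2/3]
  [0, 2/3, 0]
  [2/3, 0, 2/5],
b = (14/3, -26/15, 26/15).
Solving gives a_0 = 2, a_1 = -13/5, a_2 = 1, so
  g(x) = x^2 - 13*x/5 + 2.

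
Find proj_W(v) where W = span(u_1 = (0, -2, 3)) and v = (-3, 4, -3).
proj_W(v) = (0, 34/13, -51/13)

Set up U = [u_1 | ... | u_1] ∈ R^(3×1). The projector onto W = col(U) is P = U (U^T U)^(-1) U^T.
Compute U^T U =
  [13],
and U^T v = (-17).
Solve U^T U · c = U^T v for the coefficients: c = (-17/13). The projection is proj_W(v) = U c.
Check: (v - proj_W(v)) · u_1 = 0  (should be 0).
Result: proj_W(v) = (0, 34/13, -51/13).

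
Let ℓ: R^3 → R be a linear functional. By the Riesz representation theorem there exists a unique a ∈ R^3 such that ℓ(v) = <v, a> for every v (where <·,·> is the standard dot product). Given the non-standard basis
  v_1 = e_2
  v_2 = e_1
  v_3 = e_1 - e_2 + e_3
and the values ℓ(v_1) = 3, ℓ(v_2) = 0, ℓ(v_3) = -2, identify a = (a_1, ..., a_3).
a = (0, 3, 1)

Write a = (a_1, ..., a_3) in the standard basis. For each basis vector v_i, ℓ(v_i) = <v_i, a> is a linear equation in the a_j's. Collect the n equations into a matrix system V a = ℓ, where row i of V is v_i (expressed in the standard basis). Since V is invertible (lower-triangular with 1s on the diagonal, up to permutation), solve by back-substitution:
  V =
[[0, 1, 0],
 [1, 0, 0],
 [1, -1, 1]]
  V a = (3, 0, -2)
Solving gives a = (0, 3, 1).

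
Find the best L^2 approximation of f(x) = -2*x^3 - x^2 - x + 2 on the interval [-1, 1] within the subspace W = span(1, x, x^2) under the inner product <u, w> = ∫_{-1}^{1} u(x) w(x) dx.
g(x) = -x^2 - 11*x/5 + 2

The best approximation g ∈ W is the orthogonal projection of f onto W. Writing g = a_0 + a_1 x + a_2 x^2, the coefficients solve the normal equations G · a = b where
  G_{ij} = <φ_i, φ_j> and b_i = <f, φ_i>, with φ_0 = 1, φ_1 = x, φ_2 = x^2.
G =
  [2, 0, 2/3]
  [0, 2/3, 0]
  [2/3, 0, 2/5],
b = (10/3, -22/15, 14/15).
Solving gives a_0 = 2, a_1 = -11/5, a_2 = -1, so
  g(x) = -x^2 - 11*x/5 + 2.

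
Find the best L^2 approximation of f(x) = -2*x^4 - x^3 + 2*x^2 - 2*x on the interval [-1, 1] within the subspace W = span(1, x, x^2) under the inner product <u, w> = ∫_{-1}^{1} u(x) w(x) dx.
g(x) = 2*x^2/7 - 13*x/5 + 6/35

The best approximation g ∈ W is the orthogonal projection of f onto W. Writing g = a_0 + a_1 x + a_2 x^2, the coefficients solve the normal equations G · a = b where
  G_{ij} = <φ_i, φ_j> and b_i = <f, φ_i>, with φ_0 = 1, φ_1 = x, φ_2 = x^2.
G =
  [2, 0, 2/3]
  [0, 2/3, 0]
  [2/3, 0, 2/5],
b = (8/15, -26/15, 8/35).
Solving gives a_0 = 6/35, a_1 = -13/5, a_2 = 2/7, so
  g(x) = 2*x^2/7 - 13*x/5 + 6/35.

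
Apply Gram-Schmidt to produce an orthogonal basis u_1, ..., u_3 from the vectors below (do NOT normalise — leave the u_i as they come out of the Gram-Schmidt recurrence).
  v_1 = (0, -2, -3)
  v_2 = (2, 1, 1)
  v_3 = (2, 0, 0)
Orthogonal basis:
  u_1 = (0, -2, -3)
  u_2 = (2, 3/13, -2/13)
  u_3 = (2/53, -12/53, 8/53)

Apply the Gram-Schmidt recurrence
  u_1 = v_1
  u_i = v_i − Σ_{j<i} ((v_i · u_j) / (u_j · u_j)) · u_j.

Step by step this gives:
  u_1 = (0, -2, -3)
  u_2 = (2, 3/13, -2/13)
  u_3 = (2/53, -12/53, 8/53)

Orthogonality check:
  u_2 · u_1 = 0 (should be 0)
  u_3 · u_1 = 0 (should be 0)
  u_3 · u_2 = 0 (should be 0)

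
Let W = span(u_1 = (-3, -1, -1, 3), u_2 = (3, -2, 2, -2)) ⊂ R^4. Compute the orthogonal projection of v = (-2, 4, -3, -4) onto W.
proj_W(v) = (-18/65, 339/65, -121/65, -97/65)

Set up U = [u_1 | ... | u_2] ∈ R^(4×2). The projector onto W = col(U) is P = U (U^T U)^(-1) U^T.
Compute U^T U =
  [20, -15]
  [-15, 21],
and U^T v = (-7, -12).
Solve U^T U · c = U^T v for the coefficients: c = (-109/65, -23/13). The projection is proj_W(v) = U c.
Check: (v - proj_W(v)) · u_1 = 0  (should be 0).
Check: (v - proj_W(v)) · u_2 = 0  (should be 0).
Result: proj_W(v) = (-18/65, 339/65, -121/65, -97/65).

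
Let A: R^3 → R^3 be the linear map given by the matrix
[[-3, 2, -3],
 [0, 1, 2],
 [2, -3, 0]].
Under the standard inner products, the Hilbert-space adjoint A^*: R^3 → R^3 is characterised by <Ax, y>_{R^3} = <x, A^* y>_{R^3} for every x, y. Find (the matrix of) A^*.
A^* = A^T =
[[-3, 0, 2],
 [2, 1, -3],
 [-3, 2, 0]]

For real matrices with standard dot products, the defining identity <Ax, y> = <x, A^* y> gives (Ax)^T y = x^T (A^*) y, i.e. x^T A^T y = x^T (A^*) y. Since this holds for all x, y, we must have A^* = A^T. Therefore
A^* =
[[-3, 0, 2],
 [2, 1, -3],
 [-3, 2, 0]].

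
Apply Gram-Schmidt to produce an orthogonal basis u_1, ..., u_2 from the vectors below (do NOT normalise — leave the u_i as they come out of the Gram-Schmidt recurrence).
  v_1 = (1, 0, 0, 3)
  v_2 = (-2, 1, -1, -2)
Orthogonal basis:
  u_1 = (1, 0, 0, 3)
  u_2 = (-6/5, 1, -1, 2/5)

Apply the Gram-Schmidt recurrence
  u_1 = v_1
  u_i = v_i − Σ_{j<i} ((v_i · u_j) / (u_j · u_j)) · u_j.

Step by step this gives:
  u_1 = (1, 0, 0, 3)
  u_2 = (-6/5, 1, -1, 2/5)

Orthogonality check:
  u_2 · u_1 = 0 (should be 0)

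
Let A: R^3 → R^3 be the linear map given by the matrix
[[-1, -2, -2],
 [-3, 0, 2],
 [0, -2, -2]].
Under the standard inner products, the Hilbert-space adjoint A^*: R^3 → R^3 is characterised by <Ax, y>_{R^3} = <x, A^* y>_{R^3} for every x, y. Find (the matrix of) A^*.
A^* = A^T =
[[-1, -3, 0],
 [-2, 0, -2],
 [-2, 2, -2]]

For real matrices with standard dot products, the defining identity <Ax, y> = <x, A^* y> gives (Ax)^T y = x^T (A^*) y, i.e. x^T A^T y = x^T (A^*) y. Since this holds for all x, y, we must have A^* = A^T. Therefore
A^* =
[[-1, -3, 0],
 [-2, 0, -2],
 [-2, 2, -2]].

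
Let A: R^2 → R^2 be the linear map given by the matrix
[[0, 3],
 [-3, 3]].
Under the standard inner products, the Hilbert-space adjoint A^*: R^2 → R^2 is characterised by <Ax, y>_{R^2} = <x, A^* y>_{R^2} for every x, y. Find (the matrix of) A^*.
A^* = A^T =
[[0, -3],
 [3, 3]]

For real matrices with standard dot products, the defining identity <Ax, y> = <x, A^* y> gives (Ax)^T y = x^T (A^*) y, i.e. x^T A^T y = x^T (A^*) y. Since this holds for all x, y, we must have A^* = A^T. Therefore
A^* =
[[0, -3],
 [3, 3]].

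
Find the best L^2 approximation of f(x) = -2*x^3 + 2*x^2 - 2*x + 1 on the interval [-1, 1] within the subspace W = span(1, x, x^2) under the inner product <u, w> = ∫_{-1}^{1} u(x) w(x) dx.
g(x) = 2*x^2 - 16*x/5 + 1

The best approximation g ∈ W is the orthogonal projection of f onto W. Writing g = a_0 + a_1 x + a_2 x^2, the coefficients solve the normal equations G · a = b where
  G_{ij} = <φ_i, φ_j> and b_i = <f, φ_i>, with φ_0 = 1, φ_1 = x, φ_2 = x^2.
G =
  [2, 0, 2/3]
  [0, 2/3, 0]
  [2/3, 0, 2/5],
b = (10/3, -32/15, 22/15).
Solving gives a_0 = 1, a_1 = -16/5, a_2 = 2, so
  g(x) = 2*x^2 - 16*x/5 + 1.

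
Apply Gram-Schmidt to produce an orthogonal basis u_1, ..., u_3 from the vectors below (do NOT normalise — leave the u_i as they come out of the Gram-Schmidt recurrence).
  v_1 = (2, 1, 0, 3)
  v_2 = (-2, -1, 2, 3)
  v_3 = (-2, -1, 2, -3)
Orthogonal basis:
  u_1 = (2, 1, 0, 3)
  u_2 = (-18/7, -9/7, 2, 15/7)
  u_3 = (36/59, 18/59, 90/59, -30/59)

Apply the Gram-Schmidt recurrence
  u_1 = v_1
  u_i = v_i − Σ_{j<i} ((v_i · u_j) / (u_j · u_j)) · u_j.

Step by step this gives:
  u_1 = (2, 1, 0, 3)
  u_2 = (-18/7, -9/7, 2, 15/7)
  u_3 = (36/59, 18/59, 90/59, -30/59)

Orthogonality check:
  u_2 · u_1 = 0 (should be 0)
  u_3 · u_1 = 0 (should be 0)
  u_3 · u_2 = 0 (should be 0)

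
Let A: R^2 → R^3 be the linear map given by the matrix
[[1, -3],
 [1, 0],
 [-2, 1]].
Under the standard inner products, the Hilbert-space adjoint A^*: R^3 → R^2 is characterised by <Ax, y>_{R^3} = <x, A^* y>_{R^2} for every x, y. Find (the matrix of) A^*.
A^* = A^T =
[[1, 1, -2],
 [-3, 0, 1]]

For real matrices with standard dot products, the defining identity <Ax, y> = <x, A^* y> gives (Ax)^T y = x^T (A^*) y, i.e. x^T A^T y = x^T (A^*) y. Since this holds for all x, y, we must have A^* = A^T. Therefore
A^* =
[[1, 1, -2],
 [-3, 0, 1]].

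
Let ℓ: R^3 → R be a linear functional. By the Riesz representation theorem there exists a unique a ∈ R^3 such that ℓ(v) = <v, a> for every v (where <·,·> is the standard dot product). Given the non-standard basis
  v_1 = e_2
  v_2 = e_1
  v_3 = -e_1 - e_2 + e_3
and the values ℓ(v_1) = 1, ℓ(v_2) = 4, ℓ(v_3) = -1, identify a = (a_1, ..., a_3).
a = (4, 1, 4)

Write a = (a_1, ..., a_3) in the standard basis. For each basis vector v_i, ℓ(v_i) = <v_i, a> is a linear equation in the a_j's. Collect the n equations into a matrix system V a = ℓ, where row i of V is v_i (expressed in the standard basis). Since V is invertible (lower-triangular with 1s on the diagonal, up to permutation), solve by back-substitution:
  V =
[[0, 1, 0],
 [1, 0, 0],
 [-1, -1, 1]]
  V a = (1, 4, -1)
Solving gives a = (4, 1, 4).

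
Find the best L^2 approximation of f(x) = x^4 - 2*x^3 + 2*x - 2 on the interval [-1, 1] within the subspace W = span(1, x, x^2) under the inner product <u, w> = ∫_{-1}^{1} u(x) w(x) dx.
g(x) = 6*x^2/7 + 4*x/5 - 73/35

The best approximation g ∈ W is the orthogonal projection of f onto W. Writing g = a_0 + a_1 x + a_2 x^2, the coefficients solve the normal equations G · a = b where
  G_{ij} = <φ_i, φ_j> and b_i = <f, φ_i>, with φ_0 = 1, φ_1 = x, φ_2 = x^2.
G =
  [2, 0, 2/3]
  [0, 2/3, 0]
  [2/3, 0, 2/5],
b = (-18/5, 8/15, -22/21).
Solving gives a_0 = -73/35, a_1 = 4/5, a_2 = 6/7, so
  g(x) = 6*x^2/7 + 4*x/5 - 73/35.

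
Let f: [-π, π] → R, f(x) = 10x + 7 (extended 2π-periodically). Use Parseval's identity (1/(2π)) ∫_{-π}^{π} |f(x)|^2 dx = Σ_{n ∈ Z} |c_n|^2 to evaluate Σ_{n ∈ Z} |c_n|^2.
Σ |c_n|^2 = 100π^2/3 + 49

Expand and integrate term by term over [-π, π]:
  ∫ (10x)^2 dx = 100·(2π^3/3); ∫ 2·10·(7)·x dx = 0 (odd integrand); ∫ 7^2 dx = 49·2π.
So (1/(2π)) ∫_{-π}^{π} (10x + 7)^2 dx = 100π^2/3 + 49 = 100π^2/3 + 49.
Parseval ⇒ Σ |c_n|^2 = 100π^2/3 + 49.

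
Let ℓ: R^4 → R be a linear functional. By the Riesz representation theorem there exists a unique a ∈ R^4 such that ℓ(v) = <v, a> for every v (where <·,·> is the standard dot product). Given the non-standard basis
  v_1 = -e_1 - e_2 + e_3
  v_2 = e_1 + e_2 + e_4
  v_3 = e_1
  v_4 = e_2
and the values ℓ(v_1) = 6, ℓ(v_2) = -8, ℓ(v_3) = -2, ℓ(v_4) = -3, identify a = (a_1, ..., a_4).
a = (-2, -3, 1, -3)

Write a = (a_1, ..., a_4) in the standard basis. For each basis vector v_i, ℓ(v_i) = <v_i, a> is a linear equation in the a_j's. Collect the n equations into a matrix system V a = ℓ, where row i of V is v_i (expressed in the standard basis). Since V is invertible (lower-triangular with 1s on the diagonal, up to permutation), solve by back-substitution:
  V =
[[-1, -1, 1, 0],
 [1, 1, 0, 1],
 [1, 0, 0, 0],
 [0, 1, 0, 0]]
  V a = (6, -8, -2, -3)
Solving gives a = (-2, -3, 1, -3).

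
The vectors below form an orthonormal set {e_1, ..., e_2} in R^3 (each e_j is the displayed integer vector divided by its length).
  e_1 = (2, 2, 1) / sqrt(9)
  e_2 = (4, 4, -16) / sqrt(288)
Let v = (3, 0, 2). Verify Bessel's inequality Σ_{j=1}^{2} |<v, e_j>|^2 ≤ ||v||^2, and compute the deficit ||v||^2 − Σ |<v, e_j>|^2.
Σ |<v, e_j>|^2 = 17/2; ||v||^2 = 13; deficit = 9/2

Write each e_j = u_j / sqrt(<u_j, u_j>) where u_j is the displayed integer vector. Then <v, e_j> = <v, u_j> / sqrt(<u_j, u_j>), so |<v, e_j>|^2 = <v, u_j>^2 / <u_j, u_j>.
Coefficients: <v, e_1> = 8/sqrt(9), <v, e_2> = -20/sqrt(288).
Square and sum: Σ |<v, e_j>|^2 = 17/2.
Compute ||v||^2 = v·v = 13.
Deficit = 13 − 17/2 = 9/2 ≥ 0, confirming Bessel's inequality. (The deficit equals ||v − Σ <v,e_j> e_j||^2, the squared distance from v to span{e_j}.)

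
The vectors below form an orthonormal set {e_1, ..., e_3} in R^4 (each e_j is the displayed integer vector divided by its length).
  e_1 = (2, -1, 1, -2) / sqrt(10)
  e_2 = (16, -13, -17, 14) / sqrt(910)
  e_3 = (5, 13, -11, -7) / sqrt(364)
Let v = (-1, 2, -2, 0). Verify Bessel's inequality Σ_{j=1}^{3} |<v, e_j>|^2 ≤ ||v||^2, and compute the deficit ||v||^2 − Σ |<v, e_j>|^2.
Σ |<v, e_j>|^2 = 35/4; ||v||^2 = 9; deficit = 1/4

Write each e_j = u_j / sqrt(<u_j, u_j>) where u_j is the displayed integer vector. Then <v, e_j> = <v, u_j> / sqrt(<u_j, u_j>), so |<v, e_j>|^2 = <v, u_j>^2 / <u_j, u_j>.
Coefficients: <v, e_1> = -6/sqrt(10), <v, e_2> = -8/sqrt(910), <v, e_3> = 43/sqrt(364).
Square and sum: Σ |<v, e_j>|^2 = 35/4.
Compute ||v||^2 = v·v = 9.
Deficit = 9 − 35/4 = 1/4 ≥ 0, confirming Bessel's inequality. (The deficit equals ||v − Σ <v,e_j> e_j||^2, the squared distance from v to span{e_j}.)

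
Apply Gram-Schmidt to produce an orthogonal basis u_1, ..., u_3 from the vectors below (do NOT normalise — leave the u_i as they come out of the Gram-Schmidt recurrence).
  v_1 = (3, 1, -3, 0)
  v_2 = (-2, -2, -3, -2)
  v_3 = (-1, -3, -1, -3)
Orthogonal basis:
  u_1 = (3, 1, -3, 0)
  u_2 = (-41/19, -39/19, -54/19, -2)
  u_3 = (247/199, -231/199, 170/199, -271/199)

Apply the Gram-Schmidt recurrence
  u_1 = v_1
  u_i = v_i − Σ_{j<i} ((v_i · u_j) / (u_j · u_j)) · u_j.

Step by step this gives:
  u_1 = (3, 1, -3, 0)
  u_2 = (-41/19, -39/19, -54/19, -2)
  u_3 = (247/199, -231/199, 170/199, -271/199)

Orthogonality check:
  u_2 · u_1 = 0 (should be 0)
  u_3 · u_1 = 0 (should be 0)
  u_3 · u_2 = 0 (should be 0)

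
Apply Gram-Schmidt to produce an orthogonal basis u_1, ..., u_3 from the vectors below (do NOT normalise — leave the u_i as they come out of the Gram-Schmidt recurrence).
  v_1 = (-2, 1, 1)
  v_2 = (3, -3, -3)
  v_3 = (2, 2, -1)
Orthogonal basis:
  u_1 = (-2, 1, 1)
  u_2 = (-1, -1, -1)
  u_3 = (0, 3/2, -3/2)

Apply the Gram-Schmidt recurrence
  u_1 = v_1
  u_i = v_i − Σ_{j<i} ((v_i · u_j) / (u_j · u_j)) · u_j.

Step by step this gives:
  u_1 = (-2, 1, 1)
  u_2 = (-1, -1, -1)
  u_3 = (0, 3/2, -3/2)

Orthogonality check:
  u_2 · u_1 = 0 (should be 0)
  u_3 · u_1 = 0 (should be 0)
  u_3 · u_2 = 0 (should be 0)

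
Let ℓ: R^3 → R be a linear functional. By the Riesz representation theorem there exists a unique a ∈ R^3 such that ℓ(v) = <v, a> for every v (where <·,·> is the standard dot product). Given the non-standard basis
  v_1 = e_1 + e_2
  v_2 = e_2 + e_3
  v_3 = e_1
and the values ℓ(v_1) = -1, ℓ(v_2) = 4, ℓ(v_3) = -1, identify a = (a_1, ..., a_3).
a = (-1, 0, 4)

Write a = (a_1, ..., a_3) in the standard basis. For each basis vector v_i, ℓ(v_i) = <v_i, a> is a linear equation in the a_j's. Collect the n equations into a matrix system V a = ℓ, where row i of V is v_i (expressed in the standard basis). Since V is invertible (lower-triangular with 1s on the diagonal, up to permutation), solve by back-substitution:
  V =
[[1, 1, 0],
 [0, 1, 1],
 [1, 0, 0]]
  V a = (-1, 4, -1)
Solving gives a = (-1, 0, 4).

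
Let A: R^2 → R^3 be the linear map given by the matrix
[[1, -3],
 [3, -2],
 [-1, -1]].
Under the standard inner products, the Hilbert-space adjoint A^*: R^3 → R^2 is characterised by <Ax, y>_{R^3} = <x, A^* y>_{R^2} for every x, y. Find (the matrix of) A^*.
A^* = A^T =
[[1, 3, -1],
 [-3, -2, -1]]

For real matrices with standard dot products, the defining identity <Ax, y> = <x, A^* y> gives (Ax)^T y = x^T (A^*) y, i.e. x^T A^T y = x^T (A^*) y. Since this holds for all x, y, we must have A^* = A^T. Therefore
A^* =
[[1, 3, -1],
 [-3, -2, -1]].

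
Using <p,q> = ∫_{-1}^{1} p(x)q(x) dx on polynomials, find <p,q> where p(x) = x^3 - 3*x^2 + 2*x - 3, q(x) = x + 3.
<p,q> = -334/15

Expand the product: p(x)·q(x) = x^4 - 7*x^2 + 3*x - 9.
∫_{-1}^{1} of each monomial x^k gives [2/(k+1) if k even, 0 if k odd]. Integrating term-by-term (or equivalently evaluating the antiderivative F(x) = x^5/5 - 7*x^3/3 + 3*x^2/2 - 9*x at the endpoints):
  F(1) − F(−1) = -289/30 − (379/30) = -334/15.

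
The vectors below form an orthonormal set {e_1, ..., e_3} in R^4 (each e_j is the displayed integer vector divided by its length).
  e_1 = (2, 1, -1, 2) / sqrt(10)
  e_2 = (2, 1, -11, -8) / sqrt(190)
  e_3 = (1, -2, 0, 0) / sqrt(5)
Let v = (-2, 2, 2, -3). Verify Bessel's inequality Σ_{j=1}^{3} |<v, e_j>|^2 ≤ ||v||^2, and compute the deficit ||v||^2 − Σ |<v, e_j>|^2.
Σ |<v, e_j>|^2 = 86/5; ||v||^2 = 21; deficit = 19/5

Write each e_j = u_j / sqrt(<u_j, u_j>) where u_j is the displayed integer vector. Then <v, e_j> = <v, u_j> / sqrt(<u_j, u_j>), so |<v, e_j>|^2 = <v, u_j>^2 / <u_j, u_j>.
Coefficients: <v, e_1> = -10/sqrt(10), <v, e_2> = 0/sqrt(190), <v, e_3> = -6/sqrt(5).
Square and sum: Σ |<v, e_j>|^2 = 86/5.
Compute ||v||^2 = v·v = 21.
Deficit = 21 − 86/5 = 19/5 ≥ 0, confirming Bessel's inequality. (The deficit equals ||v − Σ <v,e_j> e_j||^2, the squared distance from v to span{e_j}.)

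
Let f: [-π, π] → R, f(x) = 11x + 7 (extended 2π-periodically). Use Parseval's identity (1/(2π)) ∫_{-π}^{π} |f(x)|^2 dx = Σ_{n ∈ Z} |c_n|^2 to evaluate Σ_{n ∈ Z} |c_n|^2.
Σ |c_n|^2 = 121π^2/3 + 49

Expand and integrate term by term over [-π, π]:
  ∫ (11x)^2 dx = 121·(2π^3/3); ∫ 2·11·(7)·x dx = 0 (odd integrand); ∫ 7^2 dx = 49·2π.
So (1/(2π)) ∫_{-π}^{π} (11x + 7)^2 dx = 121π^2/3 + 49 = 121π^2/3 + 49.
Parseval ⇒ Σ |c_n|^2 = 121π^2/3 + 49.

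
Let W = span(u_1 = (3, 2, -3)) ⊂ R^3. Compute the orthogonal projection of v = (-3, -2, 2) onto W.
proj_W(v) = (-57/22, -19/11, 57/22)

Set up U = [u_1 | ... | u_1] ∈ R^(3×1). The projector onto W = col(U) is P = U (U^T U)^(-1) U^T.
Compute U^T U =
  [22],
and U^T v = (-19).
Solve U^T U · c = U^T v for the coefficients: c = (-19/22). The projection is proj_W(v) = U c.
Check: (v - proj_W(v)) · u_1 = 0  (should be 0).
Result: proj_W(v) = (-57/22, -19/11, 57/22).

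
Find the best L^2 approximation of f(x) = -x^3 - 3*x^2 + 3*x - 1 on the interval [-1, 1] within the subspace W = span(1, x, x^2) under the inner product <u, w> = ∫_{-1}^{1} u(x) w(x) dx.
g(x) = -3*x^2 + 12*x/5 - 1

The best approximation g ∈ W is the orthogonal projection of f onto W. Writing g = a_0 + a_1 x + a_2 x^2, the coefficients solve the normal equations G · a = b where
  G_{ij} = <φ_i, φ_j> and b_i = <f, φ_i>, with φ_0 = 1, φ_1 = x, φ_2 = x^2.
G =
  [2, 0, 2/3]
  [0, 2/3, 0]
  [2/3, 0, 2/5],
b = (-4, 8/5, -28/15).
Solving gives a_0 = -1, a_1 = 12/5, a_2 = -3, so
  g(x) = -3*x^2 + 12*x/5 - 1.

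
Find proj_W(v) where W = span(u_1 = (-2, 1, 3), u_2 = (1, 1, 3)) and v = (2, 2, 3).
proj_W(v) = (2, 11/10, 33/10)

Set up U = [u_1 | ... | u_2] ∈ R^(3×2). The projector onto W = col(U) is P = U (U^T U)^(-1) U^T.
Compute U^T U =
  [14, 8]
  [8, 11],
and U^T v = (7, 13).
Solve U^T U · c = U^T v for the coefficients: c = (-3/10, 7/5). The projection is proj_W(v) = U c.
Check: (v - proj_W(v)) · u_1 = 0  (should be 0).
Check: (v - proj_W(v)) · u_2 = 0  (should be 0).
Result: proj_W(v) = (2, 11/10, 33/10).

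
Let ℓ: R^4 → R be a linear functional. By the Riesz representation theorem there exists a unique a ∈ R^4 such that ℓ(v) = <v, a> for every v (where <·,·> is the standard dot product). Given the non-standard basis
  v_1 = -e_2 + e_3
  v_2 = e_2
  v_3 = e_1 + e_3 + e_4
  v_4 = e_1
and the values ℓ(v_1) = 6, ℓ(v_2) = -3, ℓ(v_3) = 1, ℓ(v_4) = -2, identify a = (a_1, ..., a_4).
a = (-2, -3, 3, 0)

Write a = (a_1, ..., a_4) in the standard basis. For each basis vector v_i, ℓ(v_i) = <v_i, a> is a linear equation in the a_j's. Collect the n equations into a matrix system V a = ℓ, where row i of V is v_i (expressed in the standard basis). Since V is invertible (lower-triangular with 1s on the diagonal, up to permutation), solve by back-substitution:
  V =
[[0, -1, 1, 0],
 [0, 1, 0, 0],
 [1, 0, 1, 1],
 [1, 0, 0, 0]]
  V a = (6, -3, 1, -2)
Solving gives a = (-2, -3, 3, 0).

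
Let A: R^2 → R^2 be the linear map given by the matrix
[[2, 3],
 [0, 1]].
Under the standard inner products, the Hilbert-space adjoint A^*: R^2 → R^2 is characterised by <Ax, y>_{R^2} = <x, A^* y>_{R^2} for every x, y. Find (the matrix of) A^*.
A^* = A^T =
[[2, 0],
 [3, 1]]

For real matrices with standard dot products, the defining identity <Ax, y> = <x, A^* y> gives (Ax)^T y = x^T (A^*) y, i.e. x^T A^T y = x^T (A^*) y. Since this holds for all x, y, we must have A^* = A^T. Therefore
A^* =
[[2, 0],
 [3, 1]].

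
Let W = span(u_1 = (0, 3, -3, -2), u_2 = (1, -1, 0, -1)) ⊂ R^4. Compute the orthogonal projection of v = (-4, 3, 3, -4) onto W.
proj_W(v) = (-58/65, 121/65, -63/65, 16/65)

Set up U = [u_1 | ... | u_2] ∈ R^(4×2). The projector onto W = col(U) is P = U (U^T U)^(-1) U^T.
Compute U^T U =
  [22, -1]
  [-1, 3],
and U^T v = (8, -3).
Solve U^T U · c = U^T v for the coefficients: c = (21/65, -58/65). The projection is proj_W(v) = U c.
Check: (v - proj_W(v)) · u_1 = 0  (should be 0).
Check: (v - proj_W(v)) · u_2 = 0  (should be 0).
Result: proj_W(v) = (-58/65, 121/65, -63/65, 16/65).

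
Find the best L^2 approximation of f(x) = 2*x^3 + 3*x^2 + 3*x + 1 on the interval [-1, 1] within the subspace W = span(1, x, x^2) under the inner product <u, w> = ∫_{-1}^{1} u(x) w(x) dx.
g(x) = 3*x^2 + 21*x/5 + 1

The best approximation g ∈ W is the orthogonal projection of f onto W. Writing g = a_0 + a_1 x + a_2 x^2, the coefficients solve the normal equations G · a = b where
  G_{ij} = <φ_i, φ_j> and b_i = <f, φ_i>, with φ_0 = 1, φ_1 = x, φ_2 = x^2.
G =
  [2, 0, 2/3]
  [0, 2/3, 0]
  [2/3, 0, 2/5],
b = (4, 14/5, 28/15).
Solving gives a_0 = 1, a_1 = 21/5, a_2 = 3, so
  g(x) = 3*x^2 + 21*x/5 + 1.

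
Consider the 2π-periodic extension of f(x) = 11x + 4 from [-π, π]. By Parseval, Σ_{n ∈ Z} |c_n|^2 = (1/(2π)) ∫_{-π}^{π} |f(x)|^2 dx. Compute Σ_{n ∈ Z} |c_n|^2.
Σ |c_n|^2 = 121π^2/3 + 16

Expand and integrate term by term over [-π, π]:
  ∫ (11x)^2 dx = 121·(2π^3/3); ∫ 2·11·(4)·x dx = 0 (odd integrand); ∫ 4^2 dx = 16·2π.
So (1/(2π)) ∫_{-π}^{π} (11x + 4)^2 dx = 121π^2/3 + 16 = 121π^2/3 + 16.
Parseval ⇒ Σ |c_n|^2 = 121π^2/3 + 16.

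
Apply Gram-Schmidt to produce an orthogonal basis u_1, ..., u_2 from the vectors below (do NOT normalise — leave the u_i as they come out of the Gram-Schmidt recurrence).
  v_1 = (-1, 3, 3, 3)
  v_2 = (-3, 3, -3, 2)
Orthogonal basis:
  u_1 = (-1, 3, 3, 3)
  u_2 = (-75/28, 57/28, -111/28, 29/28)

Apply the Gram-Schmidt recurrence
  u_1 = v_1
  u_i = v_i − Σ_{j<i} ((v_i · u_j) / (u_j · u_j)) · u_j.

Step by step this gives:
  u_1 = (-1, 3, 3, 3)
  u_2 = (-75/28, 57/28, -111/28, 29/28)

Orthogonality check:
  u_2 · u_1 = 0 (should be 0)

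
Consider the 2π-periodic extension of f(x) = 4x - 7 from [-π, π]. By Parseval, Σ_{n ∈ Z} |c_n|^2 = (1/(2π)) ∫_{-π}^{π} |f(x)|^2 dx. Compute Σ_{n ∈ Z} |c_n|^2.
Σ |c_n|^2 = 16π^2/3 + 49

Expand and integrate term by term over [-π, π]:
  ∫ (4x)^2 dx = 16·(2π^3/3); ∫ 2·4·(-7)·x dx = 0 (odd integrand); ∫ (-7)^2 dx = 49·2π.
So (1/(2π)) ∫_{-π}^{π} (4x - 7)^2 dx = 16π^2/3 + 49 = 16π^2/3 + 49.
Parseval ⇒ Σ |c_n|^2 = 16π^2/3 + 49.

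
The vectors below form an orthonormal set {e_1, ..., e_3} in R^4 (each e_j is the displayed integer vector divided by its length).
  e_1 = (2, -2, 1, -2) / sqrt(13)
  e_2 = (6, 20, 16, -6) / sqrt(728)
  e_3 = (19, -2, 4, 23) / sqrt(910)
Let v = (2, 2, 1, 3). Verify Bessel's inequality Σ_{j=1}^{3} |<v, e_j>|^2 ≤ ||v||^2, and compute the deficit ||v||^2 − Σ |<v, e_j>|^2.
Σ |<v, e_j>|^2 = 1166/65; ||v||^2 = 18; deficit = 4/65

Write each e_j = u_j / sqrt(<u_j, u_j>) where u_j is the displayed integer vector. Then <v, e_j> = <v, u_j> / sqrt(<u_j, u_j>), so |<v, e_j>|^2 = <v, u_j>^2 / <u_j, u_j>.
Coefficients: <v, e_1> = -5/sqrt(13), <v, e_2> = 50/sqrt(728), <v, e_3> = 107/sqrt(910).
Square and sum: Σ |<v, e_j>|^2 = 1166/65.
Compute ||v||^2 = v·v = 18.
Deficit = 18 − 1166/65 = 4/65 ≥ 0, confirming Bessel's inequality. (The deficit equals ||v − Σ <v,e_j> e_j||^2, the squared distance from v to span{e_j}.)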